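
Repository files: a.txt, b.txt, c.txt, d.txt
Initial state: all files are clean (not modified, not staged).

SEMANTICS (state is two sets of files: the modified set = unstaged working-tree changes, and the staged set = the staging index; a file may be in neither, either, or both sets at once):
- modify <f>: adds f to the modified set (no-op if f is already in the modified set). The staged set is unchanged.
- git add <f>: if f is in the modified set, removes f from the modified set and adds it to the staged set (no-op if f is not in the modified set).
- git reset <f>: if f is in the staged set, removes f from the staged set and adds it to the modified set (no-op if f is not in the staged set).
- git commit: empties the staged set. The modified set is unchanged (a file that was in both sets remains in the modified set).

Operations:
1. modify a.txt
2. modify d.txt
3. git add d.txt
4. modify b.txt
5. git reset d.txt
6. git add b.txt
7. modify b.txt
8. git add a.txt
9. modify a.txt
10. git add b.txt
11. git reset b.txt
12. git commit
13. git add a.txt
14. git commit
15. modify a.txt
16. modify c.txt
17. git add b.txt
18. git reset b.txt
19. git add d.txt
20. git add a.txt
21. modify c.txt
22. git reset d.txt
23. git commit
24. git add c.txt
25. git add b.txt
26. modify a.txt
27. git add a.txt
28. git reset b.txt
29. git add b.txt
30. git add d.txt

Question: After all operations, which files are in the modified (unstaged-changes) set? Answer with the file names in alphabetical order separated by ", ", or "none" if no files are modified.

Answer: none

Derivation:
After op 1 (modify a.txt): modified={a.txt} staged={none}
After op 2 (modify d.txt): modified={a.txt, d.txt} staged={none}
After op 3 (git add d.txt): modified={a.txt} staged={d.txt}
After op 4 (modify b.txt): modified={a.txt, b.txt} staged={d.txt}
After op 5 (git reset d.txt): modified={a.txt, b.txt, d.txt} staged={none}
After op 6 (git add b.txt): modified={a.txt, d.txt} staged={b.txt}
After op 7 (modify b.txt): modified={a.txt, b.txt, d.txt} staged={b.txt}
After op 8 (git add a.txt): modified={b.txt, d.txt} staged={a.txt, b.txt}
After op 9 (modify a.txt): modified={a.txt, b.txt, d.txt} staged={a.txt, b.txt}
After op 10 (git add b.txt): modified={a.txt, d.txt} staged={a.txt, b.txt}
After op 11 (git reset b.txt): modified={a.txt, b.txt, d.txt} staged={a.txt}
After op 12 (git commit): modified={a.txt, b.txt, d.txt} staged={none}
After op 13 (git add a.txt): modified={b.txt, d.txt} staged={a.txt}
After op 14 (git commit): modified={b.txt, d.txt} staged={none}
After op 15 (modify a.txt): modified={a.txt, b.txt, d.txt} staged={none}
After op 16 (modify c.txt): modified={a.txt, b.txt, c.txt, d.txt} staged={none}
After op 17 (git add b.txt): modified={a.txt, c.txt, d.txt} staged={b.txt}
After op 18 (git reset b.txt): modified={a.txt, b.txt, c.txt, d.txt} staged={none}
After op 19 (git add d.txt): modified={a.txt, b.txt, c.txt} staged={d.txt}
After op 20 (git add a.txt): modified={b.txt, c.txt} staged={a.txt, d.txt}
After op 21 (modify c.txt): modified={b.txt, c.txt} staged={a.txt, d.txt}
After op 22 (git reset d.txt): modified={b.txt, c.txt, d.txt} staged={a.txt}
After op 23 (git commit): modified={b.txt, c.txt, d.txt} staged={none}
After op 24 (git add c.txt): modified={b.txt, d.txt} staged={c.txt}
After op 25 (git add b.txt): modified={d.txt} staged={b.txt, c.txt}
After op 26 (modify a.txt): modified={a.txt, d.txt} staged={b.txt, c.txt}
After op 27 (git add a.txt): modified={d.txt} staged={a.txt, b.txt, c.txt}
After op 28 (git reset b.txt): modified={b.txt, d.txt} staged={a.txt, c.txt}
After op 29 (git add b.txt): modified={d.txt} staged={a.txt, b.txt, c.txt}
After op 30 (git add d.txt): modified={none} staged={a.txt, b.txt, c.txt, d.txt}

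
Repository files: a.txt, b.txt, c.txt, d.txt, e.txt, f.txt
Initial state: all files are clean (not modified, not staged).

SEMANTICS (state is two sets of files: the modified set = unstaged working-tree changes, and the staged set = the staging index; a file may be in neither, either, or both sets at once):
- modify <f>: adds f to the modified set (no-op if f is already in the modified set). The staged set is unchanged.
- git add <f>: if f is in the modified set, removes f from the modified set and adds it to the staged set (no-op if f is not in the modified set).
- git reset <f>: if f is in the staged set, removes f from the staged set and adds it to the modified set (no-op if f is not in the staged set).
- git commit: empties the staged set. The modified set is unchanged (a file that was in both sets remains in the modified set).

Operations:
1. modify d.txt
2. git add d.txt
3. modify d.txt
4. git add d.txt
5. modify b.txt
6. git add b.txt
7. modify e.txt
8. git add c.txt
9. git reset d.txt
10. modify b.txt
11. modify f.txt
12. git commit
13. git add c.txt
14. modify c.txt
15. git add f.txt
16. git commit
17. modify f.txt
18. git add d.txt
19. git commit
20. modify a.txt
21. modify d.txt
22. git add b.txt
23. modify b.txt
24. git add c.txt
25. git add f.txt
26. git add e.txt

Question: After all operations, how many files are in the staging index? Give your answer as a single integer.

Answer: 4

Derivation:
After op 1 (modify d.txt): modified={d.txt} staged={none}
After op 2 (git add d.txt): modified={none} staged={d.txt}
After op 3 (modify d.txt): modified={d.txt} staged={d.txt}
After op 4 (git add d.txt): modified={none} staged={d.txt}
After op 5 (modify b.txt): modified={b.txt} staged={d.txt}
After op 6 (git add b.txt): modified={none} staged={b.txt, d.txt}
After op 7 (modify e.txt): modified={e.txt} staged={b.txt, d.txt}
After op 8 (git add c.txt): modified={e.txt} staged={b.txt, d.txt}
After op 9 (git reset d.txt): modified={d.txt, e.txt} staged={b.txt}
After op 10 (modify b.txt): modified={b.txt, d.txt, e.txt} staged={b.txt}
After op 11 (modify f.txt): modified={b.txt, d.txt, e.txt, f.txt} staged={b.txt}
After op 12 (git commit): modified={b.txt, d.txt, e.txt, f.txt} staged={none}
After op 13 (git add c.txt): modified={b.txt, d.txt, e.txt, f.txt} staged={none}
After op 14 (modify c.txt): modified={b.txt, c.txt, d.txt, e.txt, f.txt} staged={none}
After op 15 (git add f.txt): modified={b.txt, c.txt, d.txt, e.txt} staged={f.txt}
After op 16 (git commit): modified={b.txt, c.txt, d.txt, e.txt} staged={none}
After op 17 (modify f.txt): modified={b.txt, c.txt, d.txt, e.txt, f.txt} staged={none}
After op 18 (git add d.txt): modified={b.txt, c.txt, e.txt, f.txt} staged={d.txt}
After op 19 (git commit): modified={b.txt, c.txt, e.txt, f.txt} staged={none}
After op 20 (modify a.txt): modified={a.txt, b.txt, c.txt, e.txt, f.txt} staged={none}
After op 21 (modify d.txt): modified={a.txt, b.txt, c.txt, d.txt, e.txt, f.txt} staged={none}
After op 22 (git add b.txt): modified={a.txt, c.txt, d.txt, e.txt, f.txt} staged={b.txt}
After op 23 (modify b.txt): modified={a.txt, b.txt, c.txt, d.txt, e.txt, f.txt} staged={b.txt}
After op 24 (git add c.txt): modified={a.txt, b.txt, d.txt, e.txt, f.txt} staged={b.txt, c.txt}
After op 25 (git add f.txt): modified={a.txt, b.txt, d.txt, e.txt} staged={b.txt, c.txt, f.txt}
After op 26 (git add e.txt): modified={a.txt, b.txt, d.txt} staged={b.txt, c.txt, e.txt, f.txt}
Final staged set: {b.txt, c.txt, e.txt, f.txt} -> count=4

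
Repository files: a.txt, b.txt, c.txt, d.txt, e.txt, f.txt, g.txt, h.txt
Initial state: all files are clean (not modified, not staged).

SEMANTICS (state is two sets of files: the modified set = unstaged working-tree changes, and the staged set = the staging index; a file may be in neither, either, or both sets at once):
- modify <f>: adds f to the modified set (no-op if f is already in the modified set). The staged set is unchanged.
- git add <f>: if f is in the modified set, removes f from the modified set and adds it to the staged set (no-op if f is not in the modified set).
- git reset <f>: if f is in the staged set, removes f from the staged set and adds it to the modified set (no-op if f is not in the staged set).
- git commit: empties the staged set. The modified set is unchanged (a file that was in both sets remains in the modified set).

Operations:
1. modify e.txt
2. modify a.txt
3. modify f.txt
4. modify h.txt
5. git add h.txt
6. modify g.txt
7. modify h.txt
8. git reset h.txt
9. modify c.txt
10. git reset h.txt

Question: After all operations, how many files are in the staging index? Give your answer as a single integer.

Answer: 0

Derivation:
After op 1 (modify e.txt): modified={e.txt} staged={none}
After op 2 (modify a.txt): modified={a.txt, e.txt} staged={none}
After op 3 (modify f.txt): modified={a.txt, e.txt, f.txt} staged={none}
After op 4 (modify h.txt): modified={a.txt, e.txt, f.txt, h.txt} staged={none}
After op 5 (git add h.txt): modified={a.txt, e.txt, f.txt} staged={h.txt}
After op 6 (modify g.txt): modified={a.txt, e.txt, f.txt, g.txt} staged={h.txt}
After op 7 (modify h.txt): modified={a.txt, e.txt, f.txt, g.txt, h.txt} staged={h.txt}
After op 8 (git reset h.txt): modified={a.txt, e.txt, f.txt, g.txt, h.txt} staged={none}
After op 9 (modify c.txt): modified={a.txt, c.txt, e.txt, f.txt, g.txt, h.txt} staged={none}
After op 10 (git reset h.txt): modified={a.txt, c.txt, e.txt, f.txt, g.txt, h.txt} staged={none}
Final staged set: {none} -> count=0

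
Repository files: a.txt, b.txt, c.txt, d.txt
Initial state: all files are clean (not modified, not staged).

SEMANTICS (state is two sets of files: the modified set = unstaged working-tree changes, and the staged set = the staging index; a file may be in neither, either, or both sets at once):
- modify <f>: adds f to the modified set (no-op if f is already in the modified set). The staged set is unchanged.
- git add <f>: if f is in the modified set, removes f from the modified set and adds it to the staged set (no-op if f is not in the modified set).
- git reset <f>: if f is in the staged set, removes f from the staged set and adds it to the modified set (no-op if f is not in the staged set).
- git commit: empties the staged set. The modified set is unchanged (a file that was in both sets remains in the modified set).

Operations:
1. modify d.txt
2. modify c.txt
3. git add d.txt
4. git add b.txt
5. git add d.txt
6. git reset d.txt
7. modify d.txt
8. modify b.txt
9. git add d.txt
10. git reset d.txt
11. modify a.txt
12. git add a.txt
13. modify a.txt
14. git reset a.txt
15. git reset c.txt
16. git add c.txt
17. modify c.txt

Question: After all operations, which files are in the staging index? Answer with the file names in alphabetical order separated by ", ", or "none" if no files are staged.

After op 1 (modify d.txt): modified={d.txt} staged={none}
After op 2 (modify c.txt): modified={c.txt, d.txt} staged={none}
After op 3 (git add d.txt): modified={c.txt} staged={d.txt}
After op 4 (git add b.txt): modified={c.txt} staged={d.txt}
After op 5 (git add d.txt): modified={c.txt} staged={d.txt}
After op 6 (git reset d.txt): modified={c.txt, d.txt} staged={none}
After op 7 (modify d.txt): modified={c.txt, d.txt} staged={none}
After op 8 (modify b.txt): modified={b.txt, c.txt, d.txt} staged={none}
After op 9 (git add d.txt): modified={b.txt, c.txt} staged={d.txt}
After op 10 (git reset d.txt): modified={b.txt, c.txt, d.txt} staged={none}
After op 11 (modify a.txt): modified={a.txt, b.txt, c.txt, d.txt} staged={none}
After op 12 (git add a.txt): modified={b.txt, c.txt, d.txt} staged={a.txt}
After op 13 (modify a.txt): modified={a.txt, b.txt, c.txt, d.txt} staged={a.txt}
After op 14 (git reset a.txt): modified={a.txt, b.txt, c.txt, d.txt} staged={none}
After op 15 (git reset c.txt): modified={a.txt, b.txt, c.txt, d.txt} staged={none}
After op 16 (git add c.txt): modified={a.txt, b.txt, d.txt} staged={c.txt}
After op 17 (modify c.txt): modified={a.txt, b.txt, c.txt, d.txt} staged={c.txt}

Answer: c.txt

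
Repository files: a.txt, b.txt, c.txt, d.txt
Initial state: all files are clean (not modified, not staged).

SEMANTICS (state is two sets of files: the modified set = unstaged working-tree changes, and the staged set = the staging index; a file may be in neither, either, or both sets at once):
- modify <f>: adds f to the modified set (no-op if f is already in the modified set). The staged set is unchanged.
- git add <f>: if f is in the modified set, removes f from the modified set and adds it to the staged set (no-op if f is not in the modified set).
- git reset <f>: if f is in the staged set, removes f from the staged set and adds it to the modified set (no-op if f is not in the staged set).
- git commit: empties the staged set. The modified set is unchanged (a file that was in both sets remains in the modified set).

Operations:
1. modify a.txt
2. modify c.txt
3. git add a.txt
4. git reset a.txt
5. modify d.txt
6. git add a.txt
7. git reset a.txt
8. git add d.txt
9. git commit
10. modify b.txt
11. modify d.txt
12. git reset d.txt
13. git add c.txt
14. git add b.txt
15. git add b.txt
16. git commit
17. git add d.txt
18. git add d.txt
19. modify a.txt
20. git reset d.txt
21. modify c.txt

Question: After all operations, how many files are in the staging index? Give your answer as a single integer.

After op 1 (modify a.txt): modified={a.txt} staged={none}
After op 2 (modify c.txt): modified={a.txt, c.txt} staged={none}
After op 3 (git add a.txt): modified={c.txt} staged={a.txt}
After op 4 (git reset a.txt): modified={a.txt, c.txt} staged={none}
After op 5 (modify d.txt): modified={a.txt, c.txt, d.txt} staged={none}
After op 6 (git add a.txt): modified={c.txt, d.txt} staged={a.txt}
After op 7 (git reset a.txt): modified={a.txt, c.txt, d.txt} staged={none}
After op 8 (git add d.txt): modified={a.txt, c.txt} staged={d.txt}
After op 9 (git commit): modified={a.txt, c.txt} staged={none}
After op 10 (modify b.txt): modified={a.txt, b.txt, c.txt} staged={none}
After op 11 (modify d.txt): modified={a.txt, b.txt, c.txt, d.txt} staged={none}
After op 12 (git reset d.txt): modified={a.txt, b.txt, c.txt, d.txt} staged={none}
After op 13 (git add c.txt): modified={a.txt, b.txt, d.txt} staged={c.txt}
After op 14 (git add b.txt): modified={a.txt, d.txt} staged={b.txt, c.txt}
After op 15 (git add b.txt): modified={a.txt, d.txt} staged={b.txt, c.txt}
After op 16 (git commit): modified={a.txt, d.txt} staged={none}
After op 17 (git add d.txt): modified={a.txt} staged={d.txt}
After op 18 (git add d.txt): modified={a.txt} staged={d.txt}
After op 19 (modify a.txt): modified={a.txt} staged={d.txt}
After op 20 (git reset d.txt): modified={a.txt, d.txt} staged={none}
After op 21 (modify c.txt): modified={a.txt, c.txt, d.txt} staged={none}
Final staged set: {none} -> count=0

Answer: 0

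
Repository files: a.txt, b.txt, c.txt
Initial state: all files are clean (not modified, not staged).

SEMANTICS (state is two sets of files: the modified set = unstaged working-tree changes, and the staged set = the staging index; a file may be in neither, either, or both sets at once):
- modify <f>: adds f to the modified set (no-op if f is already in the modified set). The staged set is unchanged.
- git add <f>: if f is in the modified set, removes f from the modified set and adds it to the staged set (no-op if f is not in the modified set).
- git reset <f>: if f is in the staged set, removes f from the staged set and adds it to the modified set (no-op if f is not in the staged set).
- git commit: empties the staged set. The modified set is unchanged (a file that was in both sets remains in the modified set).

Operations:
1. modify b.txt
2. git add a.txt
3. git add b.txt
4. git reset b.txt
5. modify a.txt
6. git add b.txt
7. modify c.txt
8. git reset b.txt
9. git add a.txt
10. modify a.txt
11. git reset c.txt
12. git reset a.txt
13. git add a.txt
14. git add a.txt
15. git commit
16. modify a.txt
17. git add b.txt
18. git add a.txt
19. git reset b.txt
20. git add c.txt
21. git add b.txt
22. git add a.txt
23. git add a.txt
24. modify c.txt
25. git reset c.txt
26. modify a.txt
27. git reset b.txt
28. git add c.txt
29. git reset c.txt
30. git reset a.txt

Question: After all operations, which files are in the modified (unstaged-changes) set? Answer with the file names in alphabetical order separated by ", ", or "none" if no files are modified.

Answer: a.txt, b.txt, c.txt

Derivation:
After op 1 (modify b.txt): modified={b.txt} staged={none}
After op 2 (git add a.txt): modified={b.txt} staged={none}
After op 3 (git add b.txt): modified={none} staged={b.txt}
After op 4 (git reset b.txt): modified={b.txt} staged={none}
After op 5 (modify a.txt): modified={a.txt, b.txt} staged={none}
After op 6 (git add b.txt): modified={a.txt} staged={b.txt}
After op 7 (modify c.txt): modified={a.txt, c.txt} staged={b.txt}
After op 8 (git reset b.txt): modified={a.txt, b.txt, c.txt} staged={none}
After op 9 (git add a.txt): modified={b.txt, c.txt} staged={a.txt}
After op 10 (modify a.txt): modified={a.txt, b.txt, c.txt} staged={a.txt}
After op 11 (git reset c.txt): modified={a.txt, b.txt, c.txt} staged={a.txt}
After op 12 (git reset a.txt): modified={a.txt, b.txt, c.txt} staged={none}
After op 13 (git add a.txt): modified={b.txt, c.txt} staged={a.txt}
After op 14 (git add a.txt): modified={b.txt, c.txt} staged={a.txt}
After op 15 (git commit): modified={b.txt, c.txt} staged={none}
After op 16 (modify a.txt): modified={a.txt, b.txt, c.txt} staged={none}
After op 17 (git add b.txt): modified={a.txt, c.txt} staged={b.txt}
After op 18 (git add a.txt): modified={c.txt} staged={a.txt, b.txt}
After op 19 (git reset b.txt): modified={b.txt, c.txt} staged={a.txt}
After op 20 (git add c.txt): modified={b.txt} staged={a.txt, c.txt}
After op 21 (git add b.txt): modified={none} staged={a.txt, b.txt, c.txt}
After op 22 (git add a.txt): modified={none} staged={a.txt, b.txt, c.txt}
After op 23 (git add a.txt): modified={none} staged={a.txt, b.txt, c.txt}
After op 24 (modify c.txt): modified={c.txt} staged={a.txt, b.txt, c.txt}
After op 25 (git reset c.txt): modified={c.txt} staged={a.txt, b.txt}
After op 26 (modify a.txt): modified={a.txt, c.txt} staged={a.txt, b.txt}
After op 27 (git reset b.txt): modified={a.txt, b.txt, c.txt} staged={a.txt}
After op 28 (git add c.txt): modified={a.txt, b.txt} staged={a.txt, c.txt}
After op 29 (git reset c.txt): modified={a.txt, b.txt, c.txt} staged={a.txt}
After op 30 (git reset a.txt): modified={a.txt, b.txt, c.txt} staged={none}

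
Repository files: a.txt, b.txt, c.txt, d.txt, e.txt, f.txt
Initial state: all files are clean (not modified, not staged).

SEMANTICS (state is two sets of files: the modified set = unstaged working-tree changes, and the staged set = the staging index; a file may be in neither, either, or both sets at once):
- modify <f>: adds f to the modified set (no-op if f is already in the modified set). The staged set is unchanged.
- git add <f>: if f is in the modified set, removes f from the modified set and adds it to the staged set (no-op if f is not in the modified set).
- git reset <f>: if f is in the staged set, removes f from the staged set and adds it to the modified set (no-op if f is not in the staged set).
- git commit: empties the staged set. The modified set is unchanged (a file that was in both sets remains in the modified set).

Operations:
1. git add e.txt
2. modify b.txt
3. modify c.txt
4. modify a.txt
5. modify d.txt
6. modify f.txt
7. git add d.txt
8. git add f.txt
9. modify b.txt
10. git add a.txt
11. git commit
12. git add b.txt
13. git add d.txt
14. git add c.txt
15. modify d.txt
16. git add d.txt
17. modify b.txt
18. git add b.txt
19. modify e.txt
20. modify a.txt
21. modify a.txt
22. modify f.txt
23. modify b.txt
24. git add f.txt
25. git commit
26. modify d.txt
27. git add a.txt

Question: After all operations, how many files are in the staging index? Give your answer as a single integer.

After op 1 (git add e.txt): modified={none} staged={none}
After op 2 (modify b.txt): modified={b.txt} staged={none}
After op 3 (modify c.txt): modified={b.txt, c.txt} staged={none}
After op 4 (modify a.txt): modified={a.txt, b.txt, c.txt} staged={none}
After op 5 (modify d.txt): modified={a.txt, b.txt, c.txt, d.txt} staged={none}
After op 6 (modify f.txt): modified={a.txt, b.txt, c.txt, d.txt, f.txt} staged={none}
After op 7 (git add d.txt): modified={a.txt, b.txt, c.txt, f.txt} staged={d.txt}
After op 8 (git add f.txt): modified={a.txt, b.txt, c.txt} staged={d.txt, f.txt}
After op 9 (modify b.txt): modified={a.txt, b.txt, c.txt} staged={d.txt, f.txt}
After op 10 (git add a.txt): modified={b.txt, c.txt} staged={a.txt, d.txt, f.txt}
After op 11 (git commit): modified={b.txt, c.txt} staged={none}
After op 12 (git add b.txt): modified={c.txt} staged={b.txt}
After op 13 (git add d.txt): modified={c.txt} staged={b.txt}
After op 14 (git add c.txt): modified={none} staged={b.txt, c.txt}
After op 15 (modify d.txt): modified={d.txt} staged={b.txt, c.txt}
After op 16 (git add d.txt): modified={none} staged={b.txt, c.txt, d.txt}
After op 17 (modify b.txt): modified={b.txt} staged={b.txt, c.txt, d.txt}
After op 18 (git add b.txt): modified={none} staged={b.txt, c.txt, d.txt}
After op 19 (modify e.txt): modified={e.txt} staged={b.txt, c.txt, d.txt}
After op 20 (modify a.txt): modified={a.txt, e.txt} staged={b.txt, c.txt, d.txt}
After op 21 (modify a.txt): modified={a.txt, e.txt} staged={b.txt, c.txt, d.txt}
After op 22 (modify f.txt): modified={a.txt, e.txt, f.txt} staged={b.txt, c.txt, d.txt}
After op 23 (modify b.txt): modified={a.txt, b.txt, e.txt, f.txt} staged={b.txt, c.txt, d.txt}
After op 24 (git add f.txt): modified={a.txt, b.txt, e.txt} staged={b.txt, c.txt, d.txt, f.txt}
After op 25 (git commit): modified={a.txt, b.txt, e.txt} staged={none}
After op 26 (modify d.txt): modified={a.txt, b.txt, d.txt, e.txt} staged={none}
After op 27 (git add a.txt): modified={b.txt, d.txt, e.txt} staged={a.txt}
Final staged set: {a.txt} -> count=1

Answer: 1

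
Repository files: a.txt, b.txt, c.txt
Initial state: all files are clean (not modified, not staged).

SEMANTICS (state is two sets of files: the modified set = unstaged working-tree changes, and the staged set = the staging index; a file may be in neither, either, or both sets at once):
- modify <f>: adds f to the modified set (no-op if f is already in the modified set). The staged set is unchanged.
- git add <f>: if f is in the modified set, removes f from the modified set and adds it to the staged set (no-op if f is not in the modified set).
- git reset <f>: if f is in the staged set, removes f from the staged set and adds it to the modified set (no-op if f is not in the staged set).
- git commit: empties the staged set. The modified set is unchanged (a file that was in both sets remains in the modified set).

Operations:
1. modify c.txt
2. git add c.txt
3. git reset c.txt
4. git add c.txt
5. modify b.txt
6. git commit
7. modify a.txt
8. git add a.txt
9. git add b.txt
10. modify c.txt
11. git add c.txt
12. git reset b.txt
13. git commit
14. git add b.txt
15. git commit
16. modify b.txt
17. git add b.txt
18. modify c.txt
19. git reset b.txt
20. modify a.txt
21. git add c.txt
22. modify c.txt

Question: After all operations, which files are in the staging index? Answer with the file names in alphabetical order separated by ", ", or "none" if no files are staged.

Answer: c.txt

Derivation:
After op 1 (modify c.txt): modified={c.txt} staged={none}
After op 2 (git add c.txt): modified={none} staged={c.txt}
After op 3 (git reset c.txt): modified={c.txt} staged={none}
After op 4 (git add c.txt): modified={none} staged={c.txt}
After op 5 (modify b.txt): modified={b.txt} staged={c.txt}
After op 6 (git commit): modified={b.txt} staged={none}
After op 7 (modify a.txt): modified={a.txt, b.txt} staged={none}
After op 8 (git add a.txt): modified={b.txt} staged={a.txt}
After op 9 (git add b.txt): modified={none} staged={a.txt, b.txt}
After op 10 (modify c.txt): modified={c.txt} staged={a.txt, b.txt}
After op 11 (git add c.txt): modified={none} staged={a.txt, b.txt, c.txt}
After op 12 (git reset b.txt): modified={b.txt} staged={a.txt, c.txt}
After op 13 (git commit): modified={b.txt} staged={none}
After op 14 (git add b.txt): modified={none} staged={b.txt}
After op 15 (git commit): modified={none} staged={none}
After op 16 (modify b.txt): modified={b.txt} staged={none}
After op 17 (git add b.txt): modified={none} staged={b.txt}
After op 18 (modify c.txt): modified={c.txt} staged={b.txt}
After op 19 (git reset b.txt): modified={b.txt, c.txt} staged={none}
After op 20 (modify a.txt): modified={a.txt, b.txt, c.txt} staged={none}
After op 21 (git add c.txt): modified={a.txt, b.txt} staged={c.txt}
After op 22 (modify c.txt): modified={a.txt, b.txt, c.txt} staged={c.txt}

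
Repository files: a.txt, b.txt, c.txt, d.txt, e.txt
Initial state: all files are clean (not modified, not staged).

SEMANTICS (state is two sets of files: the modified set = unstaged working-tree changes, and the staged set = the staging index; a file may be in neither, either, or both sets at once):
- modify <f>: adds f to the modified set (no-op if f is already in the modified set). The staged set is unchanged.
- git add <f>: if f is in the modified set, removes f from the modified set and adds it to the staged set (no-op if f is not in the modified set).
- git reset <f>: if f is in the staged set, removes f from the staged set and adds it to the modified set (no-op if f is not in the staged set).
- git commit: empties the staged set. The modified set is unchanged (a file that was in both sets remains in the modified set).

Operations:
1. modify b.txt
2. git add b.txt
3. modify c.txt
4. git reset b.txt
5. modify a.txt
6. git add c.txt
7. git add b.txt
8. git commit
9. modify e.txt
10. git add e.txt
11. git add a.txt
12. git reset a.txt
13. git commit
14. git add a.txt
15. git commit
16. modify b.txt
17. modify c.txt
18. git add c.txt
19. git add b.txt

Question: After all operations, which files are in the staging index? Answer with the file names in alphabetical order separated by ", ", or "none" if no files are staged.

After op 1 (modify b.txt): modified={b.txt} staged={none}
After op 2 (git add b.txt): modified={none} staged={b.txt}
After op 3 (modify c.txt): modified={c.txt} staged={b.txt}
After op 4 (git reset b.txt): modified={b.txt, c.txt} staged={none}
After op 5 (modify a.txt): modified={a.txt, b.txt, c.txt} staged={none}
After op 6 (git add c.txt): modified={a.txt, b.txt} staged={c.txt}
After op 7 (git add b.txt): modified={a.txt} staged={b.txt, c.txt}
After op 8 (git commit): modified={a.txt} staged={none}
After op 9 (modify e.txt): modified={a.txt, e.txt} staged={none}
After op 10 (git add e.txt): modified={a.txt} staged={e.txt}
After op 11 (git add a.txt): modified={none} staged={a.txt, e.txt}
After op 12 (git reset a.txt): modified={a.txt} staged={e.txt}
After op 13 (git commit): modified={a.txt} staged={none}
After op 14 (git add a.txt): modified={none} staged={a.txt}
After op 15 (git commit): modified={none} staged={none}
After op 16 (modify b.txt): modified={b.txt} staged={none}
After op 17 (modify c.txt): modified={b.txt, c.txt} staged={none}
After op 18 (git add c.txt): modified={b.txt} staged={c.txt}
After op 19 (git add b.txt): modified={none} staged={b.txt, c.txt}

Answer: b.txt, c.txt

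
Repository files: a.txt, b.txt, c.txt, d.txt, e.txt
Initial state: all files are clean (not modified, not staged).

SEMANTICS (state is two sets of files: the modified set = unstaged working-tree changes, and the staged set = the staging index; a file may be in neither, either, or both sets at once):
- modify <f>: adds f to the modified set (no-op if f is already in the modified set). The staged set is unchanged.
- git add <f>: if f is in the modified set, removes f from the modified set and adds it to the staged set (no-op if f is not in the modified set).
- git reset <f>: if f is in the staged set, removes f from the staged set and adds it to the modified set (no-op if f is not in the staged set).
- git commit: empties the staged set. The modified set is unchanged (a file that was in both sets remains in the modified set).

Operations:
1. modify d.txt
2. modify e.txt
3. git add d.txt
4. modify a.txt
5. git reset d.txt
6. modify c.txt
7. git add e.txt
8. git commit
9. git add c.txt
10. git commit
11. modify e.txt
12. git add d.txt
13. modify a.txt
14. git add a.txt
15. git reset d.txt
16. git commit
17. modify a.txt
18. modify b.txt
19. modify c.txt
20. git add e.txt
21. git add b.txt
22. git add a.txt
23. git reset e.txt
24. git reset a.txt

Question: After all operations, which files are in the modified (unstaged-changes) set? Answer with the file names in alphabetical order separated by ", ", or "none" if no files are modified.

Answer: a.txt, c.txt, d.txt, e.txt

Derivation:
After op 1 (modify d.txt): modified={d.txt} staged={none}
After op 2 (modify e.txt): modified={d.txt, e.txt} staged={none}
After op 3 (git add d.txt): modified={e.txt} staged={d.txt}
After op 4 (modify a.txt): modified={a.txt, e.txt} staged={d.txt}
After op 5 (git reset d.txt): modified={a.txt, d.txt, e.txt} staged={none}
After op 6 (modify c.txt): modified={a.txt, c.txt, d.txt, e.txt} staged={none}
After op 7 (git add e.txt): modified={a.txt, c.txt, d.txt} staged={e.txt}
After op 8 (git commit): modified={a.txt, c.txt, d.txt} staged={none}
After op 9 (git add c.txt): modified={a.txt, d.txt} staged={c.txt}
After op 10 (git commit): modified={a.txt, d.txt} staged={none}
After op 11 (modify e.txt): modified={a.txt, d.txt, e.txt} staged={none}
After op 12 (git add d.txt): modified={a.txt, e.txt} staged={d.txt}
After op 13 (modify a.txt): modified={a.txt, e.txt} staged={d.txt}
After op 14 (git add a.txt): modified={e.txt} staged={a.txt, d.txt}
After op 15 (git reset d.txt): modified={d.txt, e.txt} staged={a.txt}
After op 16 (git commit): modified={d.txt, e.txt} staged={none}
After op 17 (modify a.txt): modified={a.txt, d.txt, e.txt} staged={none}
After op 18 (modify b.txt): modified={a.txt, b.txt, d.txt, e.txt} staged={none}
After op 19 (modify c.txt): modified={a.txt, b.txt, c.txt, d.txt, e.txt} staged={none}
After op 20 (git add e.txt): modified={a.txt, b.txt, c.txt, d.txt} staged={e.txt}
After op 21 (git add b.txt): modified={a.txt, c.txt, d.txt} staged={b.txt, e.txt}
After op 22 (git add a.txt): modified={c.txt, d.txt} staged={a.txt, b.txt, e.txt}
After op 23 (git reset e.txt): modified={c.txt, d.txt, e.txt} staged={a.txt, b.txt}
After op 24 (git reset a.txt): modified={a.txt, c.txt, d.txt, e.txt} staged={b.txt}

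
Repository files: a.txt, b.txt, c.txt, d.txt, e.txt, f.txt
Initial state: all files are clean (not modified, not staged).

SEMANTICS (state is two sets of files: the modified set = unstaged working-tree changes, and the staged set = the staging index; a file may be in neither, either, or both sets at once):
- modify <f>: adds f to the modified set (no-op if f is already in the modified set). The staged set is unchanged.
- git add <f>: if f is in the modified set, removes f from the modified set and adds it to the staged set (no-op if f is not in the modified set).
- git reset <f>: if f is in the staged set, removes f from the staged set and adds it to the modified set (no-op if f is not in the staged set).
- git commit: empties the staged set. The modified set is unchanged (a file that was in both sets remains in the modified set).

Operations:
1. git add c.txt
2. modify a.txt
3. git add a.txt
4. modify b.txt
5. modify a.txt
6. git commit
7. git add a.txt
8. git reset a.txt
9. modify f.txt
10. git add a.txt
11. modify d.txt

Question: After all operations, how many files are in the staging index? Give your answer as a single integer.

After op 1 (git add c.txt): modified={none} staged={none}
After op 2 (modify a.txt): modified={a.txt} staged={none}
After op 3 (git add a.txt): modified={none} staged={a.txt}
After op 4 (modify b.txt): modified={b.txt} staged={a.txt}
After op 5 (modify a.txt): modified={a.txt, b.txt} staged={a.txt}
After op 6 (git commit): modified={a.txt, b.txt} staged={none}
After op 7 (git add a.txt): modified={b.txt} staged={a.txt}
After op 8 (git reset a.txt): modified={a.txt, b.txt} staged={none}
After op 9 (modify f.txt): modified={a.txt, b.txt, f.txt} staged={none}
After op 10 (git add a.txt): modified={b.txt, f.txt} staged={a.txt}
After op 11 (modify d.txt): modified={b.txt, d.txt, f.txt} staged={a.txt}
Final staged set: {a.txt} -> count=1

Answer: 1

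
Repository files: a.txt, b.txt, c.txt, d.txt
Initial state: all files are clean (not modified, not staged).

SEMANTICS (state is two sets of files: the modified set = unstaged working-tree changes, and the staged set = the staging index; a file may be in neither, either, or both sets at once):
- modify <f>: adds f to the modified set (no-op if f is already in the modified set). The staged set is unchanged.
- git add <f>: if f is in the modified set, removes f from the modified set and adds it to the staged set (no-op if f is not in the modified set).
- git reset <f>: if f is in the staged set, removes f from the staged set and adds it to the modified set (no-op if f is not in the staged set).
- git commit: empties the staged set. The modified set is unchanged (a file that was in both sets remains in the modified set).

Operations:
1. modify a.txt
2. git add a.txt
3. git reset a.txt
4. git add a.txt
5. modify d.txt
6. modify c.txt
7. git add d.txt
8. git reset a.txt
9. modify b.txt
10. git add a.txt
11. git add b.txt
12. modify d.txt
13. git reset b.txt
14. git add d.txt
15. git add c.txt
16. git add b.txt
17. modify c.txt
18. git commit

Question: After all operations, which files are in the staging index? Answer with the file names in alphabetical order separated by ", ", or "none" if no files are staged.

Answer: none

Derivation:
After op 1 (modify a.txt): modified={a.txt} staged={none}
After op 2 (git add a.txt): modified={none} staged={a.txt}
After op 3 (git reset a.txt): modified={a.txt} staged={none}
After op 4 (git add a.txt): modified={none} staged={a.txt}
After op 5 (modify d.txt): modified={d.txt} staged={a.txt}
After op 6 (modify c.txt): modified={c.txt, d.txt} staged={a.txt}
After op 7 (git add d.txt): modified={c.txt} staged={a.txt, d.txt}
After op 8 (git reset a.txt): modified={a.txt, c.txt} staged={d.txt}
After op 9 (modify b.txt): modified={a.txt, b.txt, c.txt} staged={d.txt}
After op 10 (git add a.txt): modified={b.txt, c.txt} staged={a.txt, d.txt}
After op 11 (git add b.txt): modified={c.txt} staged={a.txt, b.txt, d.txt}
After op 12 (modify d.txt): modified={c.txt, d.txt} staged={a.txt, b.txt, d.txt}
After op 13 (git reset b.txt): modified={b.txt, c.txt, d.txt} staged={a.txt, d.txt}
After op 14 (git add d.txt): modified={b.txt, c.txt} staged={a.txt, d.txt}
After op 15 (git add c.txt): modified={b.txt} staged={a.txt, c.txt, d.txt}
After op 16 (git add b.txt): modified={none} staged={a.txt, b.txt, c.txt, d.txt}
After op 17 (modify c.txt): modified={c.txt} staged={a.txt, b.txt, c.txt, d.txt}
After op 18 (git commit): modified={c.txt} staged={none}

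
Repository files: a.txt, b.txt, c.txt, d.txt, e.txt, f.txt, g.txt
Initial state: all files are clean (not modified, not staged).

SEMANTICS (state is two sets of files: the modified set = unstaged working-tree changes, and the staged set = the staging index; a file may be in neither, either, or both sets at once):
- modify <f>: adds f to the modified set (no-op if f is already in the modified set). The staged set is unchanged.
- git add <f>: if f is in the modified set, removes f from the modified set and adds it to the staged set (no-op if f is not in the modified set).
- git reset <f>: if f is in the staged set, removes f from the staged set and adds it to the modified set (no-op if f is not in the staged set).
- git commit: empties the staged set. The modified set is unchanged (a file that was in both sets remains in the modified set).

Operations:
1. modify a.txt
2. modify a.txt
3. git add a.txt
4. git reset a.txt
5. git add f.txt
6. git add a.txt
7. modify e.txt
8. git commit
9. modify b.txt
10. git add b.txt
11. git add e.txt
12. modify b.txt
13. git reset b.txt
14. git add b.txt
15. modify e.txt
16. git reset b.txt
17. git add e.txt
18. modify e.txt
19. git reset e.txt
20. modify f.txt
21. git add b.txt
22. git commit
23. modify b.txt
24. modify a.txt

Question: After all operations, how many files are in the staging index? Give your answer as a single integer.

Answer: 0

Derivation:
After op 1 (modify a.txt): modified={a.txt} staged={none}
After op 2 (modify a.txt): modified={a.txt} staged={none}
After op 3 (git add a.txt): modified={none} staged={a.txt}
After op 4 (git reset a.txt): modified={a.txt} staged={none}
After op 5 (git add f.txt): modified={a.txt} staged={none}
After op 6 (git add a.txt): modified={none} staged={a.txt}
After op 7 (modify e.txt): modified={e.txt} staged={a.txt}
After op 8 (git commit): modified={e.txt} staged={none}
After op 9 (modify b.txt): modified={b.txt, e.txt} staged={none}
After op 10 (git add b.txt): modified={e.txt} staged={b.txt}
After op 11 (git add e.txt): modified={none} staged={b.txt, e.txt}
After op 12 (modify b.txt): modified={b.txt} staged={b.txt, e.txt}
After op 13 (git reset b.txt): modified={b.txt} staged={e.txt}
After op 14 (git add b.txt): modified={none} staged={b.txt, e.txt}
After op 15 (modify e.txt): modified={e.txt} staged={b.txt, e.txt}
After op 16 (git reset b.txt): modified={b.txt, e.txt} staged={e.txt}
After op 17 (git add e.txt): modified={b.txt} staged={e.txt}
After op 18 (modify e.txt): modified={b.txt, e.txt} staged={e.txt}
After op 19 (git reset e.txt): modified={b.txt, e.txt} staged={none}
After op 20 (modify f.txt): modified={b.txt, e.txt, f.txt} staged={none}
After op 21 (git add b.txt): modified={e.txt, f.txt} staged={b.txt}
After op 22 (git commit): modified={e.txt, f.txt} staged={none}
After op 23 (modify b.txt): modified={b.txt, e.txt, f.txt} staged={none}
After op 24 (modify a.txt): modified={a.txt, b.txt, e.txt, f.txt} staged={none}
Final staged set: {none} -> count=0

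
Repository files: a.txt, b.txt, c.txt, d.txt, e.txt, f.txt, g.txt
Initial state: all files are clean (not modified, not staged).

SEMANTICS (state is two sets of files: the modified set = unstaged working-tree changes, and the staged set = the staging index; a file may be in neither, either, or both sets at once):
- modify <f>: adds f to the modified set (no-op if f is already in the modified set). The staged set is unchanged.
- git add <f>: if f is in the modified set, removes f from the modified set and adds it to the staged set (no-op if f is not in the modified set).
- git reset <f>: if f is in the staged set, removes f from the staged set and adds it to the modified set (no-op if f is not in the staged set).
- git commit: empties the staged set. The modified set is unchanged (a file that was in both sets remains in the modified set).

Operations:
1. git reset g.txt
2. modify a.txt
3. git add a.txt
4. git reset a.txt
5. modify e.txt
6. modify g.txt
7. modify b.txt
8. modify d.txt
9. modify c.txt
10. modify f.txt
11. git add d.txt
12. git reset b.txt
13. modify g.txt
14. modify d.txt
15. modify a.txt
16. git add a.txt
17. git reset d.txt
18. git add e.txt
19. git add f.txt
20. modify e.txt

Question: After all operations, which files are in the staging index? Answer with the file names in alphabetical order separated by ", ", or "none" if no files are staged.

After op 1 (git reset g.txt): modified={none} staged={none}
After op 2 (modify a.txt): modified={a.txt} staged={none}
After op 3 (git add a.txt): modified={none} staged={a.txt}
After op 4 (git reset a.txt): modified={a.txt} staged={none}
After op 5 (modify e.txt): modified={a.txt, e.txt} staged={none}
After op 6 (modify g.txt): modified={a.txt, e.txt, g.txt} staged={none}
After op 7 (modify b.txt): modified={a.txt, b.txt, e.txt, g.txt} staged={none}
After op 8 (modify d.txt): modified={a.txt, b.txt, d.txt, e.txt, g.txt} staged={none}
After op 9 (modify c.txt): modified={a.txt, b.txt, c.txt, d.txt, e.txt, g.txt} staged={none}
After op 10 (modify f.txt): modified={a.txt, b.txt, c.txt, d.txt, e.txt, f.txt, g.txt} staged={none}
After op 11 (git add d.txt): modified={a.txt, b.txt, c.txt, e.txt, f.txt, g.txt} staged={d.txt}
After op 12 (git reset b.txt): modified={a.txt, b.txt, c.txt, e.txt, f.txt, g.txt} staged={d.txt}
After op 13 (modify g.txt): modified={a.txt, b.txt, c.txt, e.txt, f.txt, g.txt} staged={d.txt}
After op 14 (modify d.txt): modified={a.txt, b.txt, c.txt, d.txt, e.txt, f.txt, g.txt} staged={d.txt}
After op 15 (modify a.txt): modified={a.txt, b.txt, c.txt, d.txt, e.txt, f.txt, g.txt} staged={d.txt}
After op 16 (git add a.txt): modified={b.txt, c.txt, d.txt, e.txt, f.txt, g.txt} staged={a.txt, d.txt}
After op 17 (git reset d.txt): modified={b.txt, c.txt, d.txt, e.txt, f.txt, g.txt} staged={a.txt}
After op 18 (git add e.txt): modified={b.txt, c.txt, d.txt, f.txt, g.txt} staged={a.txt, e.txt}
After op 19 (git add f.txt): modified={b.txt, c.txt, d.txt, g.txt} staged={a.txt, e.txt, f.txt}
After op 20 (modify e.txt): modified={b.txt, c.txt, d.txt, e.txt, g.txt} staged={a.txt, e.txt, f.txt}

Answer: a.txt, e.txt, f.txt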